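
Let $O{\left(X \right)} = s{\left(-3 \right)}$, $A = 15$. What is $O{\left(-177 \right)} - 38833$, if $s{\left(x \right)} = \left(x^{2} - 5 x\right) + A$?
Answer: $-38794$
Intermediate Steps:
$s{\left(x \right)} = 15 + x^{2} - 5 x$ ($s{\left(x \right)} = \left(x^{2} - 5 x\right) + 15 = 15 + x^{2} - 5 x$)
$O{\left(X \right)} = 39$ ($O{\left(X \right)} = 15 + \left(-3\right)^{2} - -15 = 15 + 9 + 15 = 39$)
$O{\left(-177 \right)} - 38833 = 39 - 38833 = -38794$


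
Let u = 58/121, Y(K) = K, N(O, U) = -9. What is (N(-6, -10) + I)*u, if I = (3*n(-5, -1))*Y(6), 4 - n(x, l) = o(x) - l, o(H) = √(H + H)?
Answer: 2610/121 - 1044*I*√10/121 ≈ 21.57 - 27.284*I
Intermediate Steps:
u = 58/121 (u = 58*(1/121) = 58/121 ≈ 0.47934)
o(H) = √2*√H (o(H) = √(2*H) = √2*√H)
n(x, l) = 4 + l - √2*√x (n(x, l) = 4 - (√2*√x - l) = 4 - (-l + √2*√x) = 4 + (l - √2*√x) = 4 + l - √2*√x)
I = 54 - 18*I*√10 (I = (3*(4 - 1 - √2*√(-5)))*6 = (3*(4 - 1 - √2*I*√5))*6 = (3*(4 - 1 - I*√10))*6 = (3*(3 - I*√10))*6 = (9 - 3*I*√10)*6 = 54 - 18*I*√10 ≈ 54.0 - 56.921*I)
(N(-6, -10) + I)*u = (-9 + (54 - 18*I*√10))*(58/121) = (45 - 18*I*√10)*(58/121) = 2610/121 - 1044*I*√10/121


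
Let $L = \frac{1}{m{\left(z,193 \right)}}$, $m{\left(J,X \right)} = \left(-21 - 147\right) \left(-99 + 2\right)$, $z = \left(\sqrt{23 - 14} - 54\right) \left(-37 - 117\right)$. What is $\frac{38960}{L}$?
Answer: $634892160$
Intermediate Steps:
$z = 7854$ ($z = \left(\sqrt{9} - 54\right) \left(-154\right) = \left(3 - 54\right) \left(-154\right) = \left(-51\right) \left(-154\right) = 7854$)
$m{\left(J,X \right)} = 16296$ ($m{\left(J,X \right)} = \left(-168\right) \left(-97\right) = 16296$)
$L = \frac{1}{16296} \approx 6.1365 \cdot 10^{-5}$
$\frac{38960}{L} = 38960 \frac{1}{\frac{1}{16296}} = 38960 \cdot 16296 = 634892160$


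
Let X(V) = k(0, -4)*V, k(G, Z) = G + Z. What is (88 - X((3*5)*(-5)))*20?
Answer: -4240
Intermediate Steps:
X(V) = -4*V (X(V) = (0 - 4)*V = -4*V)
(88 - X((3*5)*(-5)))*20 = (88 - (-4)*(3*5)*(-5))*20 = (88 - (-4)*15*(-5))*20 = (88 - (-4)*(-75))*20 = (88 - 1*300)*20 = (88 - 300)*20 = -212*20 = -4240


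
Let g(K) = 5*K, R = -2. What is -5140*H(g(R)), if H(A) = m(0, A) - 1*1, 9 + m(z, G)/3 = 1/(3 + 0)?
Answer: 138780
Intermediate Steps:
m(z, G) = -26 (m(z, G) = -27 + 3/(3 + 0) = -27 + 3/3 = -27 + 3*(⅓) = -27 + 1 = -26)
H(A) = -27 (H(A) = -26 - 1*1 = -26 - 1 = -27)
-5140*H(g(R)) = -5140*(-27) = 138780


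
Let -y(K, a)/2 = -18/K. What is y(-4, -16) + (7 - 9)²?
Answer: -5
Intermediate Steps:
y(K, a) = 36/K (y(K, a) = -(-36)/K = 36/K)
y(-4, -16) + (7 - 9)² = 36/(-4) + (7 - 9)² = 36*(-¼) + (-2)² = -9 + 4 = -5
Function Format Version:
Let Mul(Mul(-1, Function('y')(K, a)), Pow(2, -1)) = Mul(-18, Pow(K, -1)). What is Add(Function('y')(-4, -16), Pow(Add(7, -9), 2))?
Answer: -5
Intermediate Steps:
Function('y')(K, a) = Mul(36, Pow(K, -1)) (Function('y')(K, a) = Mul(-2, Mul(-18, Pow(K, -1))) = Mul(36, Pow(K, -1)))
Add(Function('y')(-4, -16), Pow(Add(7, -9), 2)) = Add(Mul(36, Pow(-4, -1)), Pow(Add(7, -9), 2)) = Add(Mul(36, Rational(-1, 4)), Pow(-2, 2)) = Add(-9, 4) = -5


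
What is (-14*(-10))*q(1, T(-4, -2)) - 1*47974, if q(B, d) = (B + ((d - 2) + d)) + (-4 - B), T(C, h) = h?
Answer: -49374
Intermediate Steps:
q(B, d) = -6 + 2*d (q(B, d) = (B + ((-2 + d) + d)) + (-4 - B) = (B + (-2 + 2*d)) + (-4 - B) = (-2 + B + 2*d) + (-4 - B) = -6 + 2*d)
(-14*(-10))*q(1, T(-4, -2)) - 1*47974 = (-14*(-10))*(-6 + 2*(-2)) - 1*47974 = 140*(-6 - 4) - 47974 = 140*(-10) - 47974 = -1400 - 47974 = -49374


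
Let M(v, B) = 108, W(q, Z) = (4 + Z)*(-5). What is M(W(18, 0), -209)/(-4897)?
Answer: -108/4897 ≈ -0.022054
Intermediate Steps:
W(q, Z) = -20 - 5*Z
M(W(18, 0), -209)/(-4897) = 108/(-4897) = 108*(-1/4897) = -108/4897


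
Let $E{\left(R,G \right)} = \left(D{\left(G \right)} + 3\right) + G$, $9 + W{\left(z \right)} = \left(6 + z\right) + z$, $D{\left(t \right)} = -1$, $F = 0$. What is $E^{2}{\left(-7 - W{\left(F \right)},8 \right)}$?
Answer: $100$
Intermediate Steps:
$W{\left(z \right)} = -3 + 2 z$ ($W{\left(z \right)} = -9 + \left(\left(6 + z\right) + z\right) = -9 + \left(6 + 2 z\right) = -3 + 2 z$)
$E{\left(R,G \right)} = 2 + G$ ($E{\left(R,G \right)} = \left(-1 + 3\right) + G = 2 + G$)
$E^{2}{\left(-7 - W{\left(F \right)},8 \right)} = \left(2 + 8\right)^{2} = 10^{2} = 100$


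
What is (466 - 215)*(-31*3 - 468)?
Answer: -140811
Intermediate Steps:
(466 - 215)*(-31*3 - 468) = 251*(-93 - 468) = 251*(-561) = -140811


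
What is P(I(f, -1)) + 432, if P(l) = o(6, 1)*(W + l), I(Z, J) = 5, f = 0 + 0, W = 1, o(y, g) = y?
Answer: 468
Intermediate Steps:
f = 0
P(l) = 6 + 6*l (P(l) = 6*(1 + l) = 6 + 6*l)
P(I(f, -1)) + 432 = (6 + 6*5) + 432 = (6 + 30) + 432 = 36 + 432 = 468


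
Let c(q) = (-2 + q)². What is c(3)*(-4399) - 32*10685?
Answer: -346319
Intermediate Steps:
c(3)*(-4399) - 32*10685 = (-2 + 3)²*(-4399) - 32*10685 = 1²*(-4399) - 1*341920 = 1*(-4399) - 341920 = -4399 - 341920 = -346319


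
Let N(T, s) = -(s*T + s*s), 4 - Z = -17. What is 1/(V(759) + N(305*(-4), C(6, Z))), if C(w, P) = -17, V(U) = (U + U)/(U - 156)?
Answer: -201/4226323 ≈ -4.7559e-5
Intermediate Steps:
V(U) = 2*U/(-156 + U) (V(U) = (2*U)/(-156 + U) = 2*U/(-156 + U))
Z = 21 (Z = 4 - 1*(-17) = 4 + 17 = 21)
N(T, s) = -s² - T*s (N(T, s) = -(T*s + s²) = -(s² + T*s) = -s² - T*s)
1/(V(759) + N(305*(-4), C(6, Z))) = 1/(2*759/(-156 + 759) - 1*(-17)*(305*(-4) - 17)) = 1/(2*759/603 - 1*(-17)*(-1220 - 17)) = 1/(2*759*(1/603) - 1*(-17)*(-1237)) = 1/(506/201 - 21029) = 1/(-4226323/201) = -201/4226323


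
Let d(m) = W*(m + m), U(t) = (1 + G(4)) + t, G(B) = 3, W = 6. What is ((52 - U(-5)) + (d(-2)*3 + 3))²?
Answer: 256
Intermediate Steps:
U(t) = 4 + t (U(t) = (1 + 3) + t = 4 + t)
d(m) = 12*m (d(m) = 6*(m + m) = 6*(2*m) = 12*m)
((52 - U(-5)) + (d(-2)*3 + 3))² = ((52 - (4 - 5)) + ((12*(-2))*3 + 3))² = ((52 - 1*(-1)) + (-24*3 + 3))² = ((52 + 1) + (-72 + 3))² = (53 - 69)² = (-16)² = 256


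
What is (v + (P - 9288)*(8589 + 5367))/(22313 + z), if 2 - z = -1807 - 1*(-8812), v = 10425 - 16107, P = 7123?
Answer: -15110211/7655 ≈ -1973.9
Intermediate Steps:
v = -5682
z = -7003 (z = 2 - (-1807 - 1*(-8812)) = 2 - (-1807 + 8812) = 2 - 1*7005 = 2 - 7005 = -7003)
(v + (P - 9288)*(8589 + 5367))/(22313 + z) = (-5682 + (7123 - 9288)*(8589 + 5367))/(22313 - 7003) = (-5682 - 2165*13956)/15310 = (-5682 - 30214740)*(1/15310) = -30220422*1/15310 = -15110211/7655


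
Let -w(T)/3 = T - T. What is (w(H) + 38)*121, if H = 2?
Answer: 4598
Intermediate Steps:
w(T) = 0 (w(T) = -3*(T - T) = -3*0 = 0)
(w(H) + 38)*121 = (0 + 38)*121 = 38*121 = 4598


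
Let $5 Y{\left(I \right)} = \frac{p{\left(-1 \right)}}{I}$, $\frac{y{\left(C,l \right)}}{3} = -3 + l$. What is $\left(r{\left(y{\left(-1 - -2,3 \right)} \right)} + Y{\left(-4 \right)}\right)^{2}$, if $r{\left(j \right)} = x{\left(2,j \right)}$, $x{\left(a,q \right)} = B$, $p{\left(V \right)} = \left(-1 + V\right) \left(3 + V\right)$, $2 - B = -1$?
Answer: $\frac{256}{25} \approx 10.24$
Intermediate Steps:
$y{\left(C,l \right)} = -9 + 3 l$ ($y{\left(C,l \right)} = 3 \left(-3 + l\right) = -9 + 3 l$)
$B = 3$ ($B = 2 - -1 = 2 + 1 = 3$)
$Y{\left(I \right)} = - \frac{4}{5 I}$ ($Y{\left(I \right)} = \frac{\left(-3 + \left(-1\right)^{2} + 2 \left(-1\right)\right) \frac{1}{I}}{5} = \frac{\left(-3 + 1 - 2\right) \frac{1}{I}}{5} = \frac{\left(-4\right) \frac{1}{I}}{5} = - \frac{4}{5 I}$)
$x{\left(a,q \right)} = 3$
$r{\left(j \right)} = 3$
$\left(r{\left(y{\left(-1 - -2,3 \right)} \right)} + Y{\left(-4 \right)}\right)^{2} = \left(3 - \frac{4}{5 \left(-4\right)}\right)^{2} = \left(3 - - \frac{1}{5}\right)^{2} = \left(3 + \frac{1}{5}\right)^{2} = \left(\frac{16}{5}\right)^{2} = \frac{256}{25}$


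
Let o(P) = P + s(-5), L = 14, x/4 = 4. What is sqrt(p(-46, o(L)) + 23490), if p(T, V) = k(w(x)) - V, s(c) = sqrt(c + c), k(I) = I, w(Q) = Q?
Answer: sqrt(23492 - I*sqrt(10)) ≈ 153.27 - 0.01*I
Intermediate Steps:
x = 16 (x = 4*4 = 16)
s(c) = sqrt(2)*sqrt(c) (s(c) = sqrt(2*c) = sqrt(2)*sqrt(c))
o(P) = P + I*sqrt(10) (o(P) = P + sqrt(2)*sqrt(-5) = P + sqrt(2)*(I*sqrt(5)) = P + I*sqrt(10))
p(T, V) = 16 - V
sqrt(p(-46, o(L)) + 23490) = sqrt((16 - (14 + I*sqrt(10))) + 23490) = sqrt((16 + (-14 - I*sqrt(10))) + 23490) = sqrt((2 - I*sqrt(10)) + 23490) = sqrt(23492 - I*sqrt(10))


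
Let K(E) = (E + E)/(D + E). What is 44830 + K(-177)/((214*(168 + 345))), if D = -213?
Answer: 319899258959/7135830 ≈ 44830.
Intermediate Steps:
K(E) = 2*E/(-213 + E) (K(E) = (E + E)/(-213 + E) = (2*E)/(-213 + E) = 2*E/(-213 + E))
44830 + K(-177)/((214*(168 + 345))) = 44830 + (2*(-177)/(-213 - 177))/((214*(168 + 345))) = 44830 + (2*(-177)/(-390))/((214*513)) = 44830 + (2*(-177)*(-1/390))/109782 = 44830 + (59/65)*(1/109782) = 44830 + 59/7135830 = 319899258959/7135830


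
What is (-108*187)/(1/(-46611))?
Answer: 941355756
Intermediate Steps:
(-108*187)/(1/(-46611)) = (-1*20196)/(-1/46611) = -20196*(-46611) = 941355756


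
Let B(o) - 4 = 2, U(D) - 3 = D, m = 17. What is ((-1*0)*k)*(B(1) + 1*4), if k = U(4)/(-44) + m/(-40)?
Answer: 0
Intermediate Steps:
U(D) = 3 + D
B(o) = 6 (B(o) = 4 + 2 = 6)
k = -257/440 (k = (3 + 4)/(-44) + 17/(-40) = 7*(-1/44) + 17*(-1/40) = -7/44 - 17/40 = -257/440 ≈ -0.58409)
((-1*0)*k)*(B(1) + 1*4) = (-1*0*(-257/440))*(6 + 1*4) = (0*(-257/440))*(6 + 4) = 0*10 = 0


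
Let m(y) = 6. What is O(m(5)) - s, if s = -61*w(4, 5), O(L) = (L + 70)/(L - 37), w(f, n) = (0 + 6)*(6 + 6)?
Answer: 136076/31 ≈ 4389.5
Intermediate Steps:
w(f, n) = 72 (w(f, n) = 6*12 = 72)
O(L) = (70 + L)/(-37 + L)
s = -4392 (s = -61*72 = -4392)
O(m(5)) - s = (70 + 6)/(-37 + 6) - 1*(-4392) = 76/(-31) + 4392 = -1/31*76 + 4392 = -76/31 + 4392 = 136076/31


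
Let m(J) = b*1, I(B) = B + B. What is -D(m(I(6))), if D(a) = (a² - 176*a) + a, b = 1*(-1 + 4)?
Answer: 516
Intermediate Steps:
b = 3 (b = 1*3 = 3)
I(B) = 2*B
m(J) = 3 (m(J) = 3*1 = 3)
D(a) = a² - 175*a
-D(m(I(6))) = -3*(-175 + 3) = -3*(-172) = -1*(-516) = 516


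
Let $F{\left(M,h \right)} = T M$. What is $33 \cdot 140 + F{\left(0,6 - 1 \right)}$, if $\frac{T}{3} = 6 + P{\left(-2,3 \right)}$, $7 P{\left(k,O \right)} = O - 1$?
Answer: $4620$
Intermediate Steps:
$P{\left(k,O \right)} = - \frac{1}{7} + \frac{O}{7}$ ($P{\left(k,O \right)} = \frac{O - 1}{7} = \frac{-1 + O}{7} = - \frac{1}{7} + \frac{O}{7}$)
$T = \frac{132}{7}$ ($T = 3 \left(6 + \left(- \frac{1}{7} + \frac{1}{7} \cdot 3\right)\right) = 3 \left(6 + \left(- \frac{1}{7} + \frac{3}{7}\right)\right) = 3 \left(6 + \frac{2}{7}\right) = 3 \cdot \frac{44}{7} = \frac{132}{7} \approx 18.857$)
$F{\left(M,h \right)} = \frac{132 M}{7}$
$33 \cdot 140 + F{\left(0,6 - 1 \right)} = 33 \cdot 140 + \frac{132}{7} \cdot 0 = 4620 + 0 = 4620$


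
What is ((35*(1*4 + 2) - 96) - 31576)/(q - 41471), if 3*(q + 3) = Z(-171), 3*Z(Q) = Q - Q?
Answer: 15731/20737 ≈ 0.75860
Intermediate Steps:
Z(Q) = 0 (Z(Q) = (Q - Q)/3 = (⅓)*0 = 0)
q = -3 (q = -3 + (⅓)*0 = -3 + 0 = -3)
((35*(1*4 + 2) - 96) - 31576)/(q - 41471) = ((35*(1*4 + 2) - 96) - 31576)/(-3 - 41471) = ((35*(4 + 2) - 96) - 31576)/(-41474) = ((35*6 - 96) - 31576)*(-1/41474) = ((210 - 96) - 31576)*(-1/41474) = (114 - 31576)*(-1/41474) = -31462*(-1/41474) = 15731/20737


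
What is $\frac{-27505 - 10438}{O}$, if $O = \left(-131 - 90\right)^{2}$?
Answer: $- \frac{37943}{48841} \approx -0.77687$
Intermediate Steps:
$O = 48841$ ($O = \left(-221\right)^{2} = 48841$)
$\frac{-27505 - 10438}{O} = \frac{-27505 - 10438}{48841} = \left(-37943\right) \frac{1}{48841} = - \frac{37943}{48841}$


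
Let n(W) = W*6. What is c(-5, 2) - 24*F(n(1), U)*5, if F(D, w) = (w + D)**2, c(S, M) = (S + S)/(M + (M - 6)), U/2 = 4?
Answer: -23515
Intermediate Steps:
U = 8 (U = 2*4 = 8)
n(W) = 6*W
c(S, M) = 2*S/(-6 + 2*M) (c(S, M) = (2*S)/(M + (-6 + M)) = (2*S)/(-6 + 2*M) = 2*S/(-6 + 2*M))
F(D, w) = (D + w)**2
c(-5, 2) - 24*F(n(1), U)*5 = -5/(-3 + 2) - 24*(6*1 + 8)**2*5 = -5/(-1) - 24*(6 + 8)**2*5 = -5*(-1) - 24*14**2*5 = 5 - 4704*5 = 5 - 24*980 = 5 - 23520 = -23515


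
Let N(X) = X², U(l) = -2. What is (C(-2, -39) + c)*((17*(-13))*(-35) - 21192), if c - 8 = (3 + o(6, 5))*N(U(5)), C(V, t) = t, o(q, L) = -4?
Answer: 470995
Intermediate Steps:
c = 4 (c = 8 + (3 - 4)*(-2)² = 8 - 1*4 = 8 - 4 = 4)
(C(-2, -39) + c)*((17*(-13))*(-35) - 21192) = (-39 + 4)*((17*(-13))*(-35) - 21192) = -35*(-221*(-35) - 21192) = -35*(7735 - 21192) = -35*(-13457) = 470995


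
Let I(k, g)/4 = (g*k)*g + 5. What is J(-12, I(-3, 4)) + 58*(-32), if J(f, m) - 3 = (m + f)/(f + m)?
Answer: -1852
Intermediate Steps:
I(k, g) = 20 + 4*k*g² (I(k, g) = 4*((g*k)*g + 5) = 4*(k*g² + 5) = 4*(5 + k*g²) = 20 + 4*k*g²)
J(f, m) = 4 (J(f, m) = 3 + (m + f)/(f + m) = 3 + (f + m)/(f + m) = 3 + 1 = 4)
J(-12, I(-3, 4)) + 58*(-32) = 4 + 58*(-32) = 4 - 1856 = -1852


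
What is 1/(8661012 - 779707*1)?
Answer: 1/7881305 ≈ 1.2688e-7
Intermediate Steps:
1/(8661012 - 779707*1) = 1/(8661012 - 779707) = 1/7881305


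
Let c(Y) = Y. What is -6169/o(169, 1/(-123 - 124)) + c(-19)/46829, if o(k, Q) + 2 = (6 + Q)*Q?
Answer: 17624771807428/5783334671 ≈ 3047.5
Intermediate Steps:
o(k, Q) = -2 + Q*(6 + Q) (o(k, Q) = -2 + (6 + Q)*Q = -2 + Q*(6 + Q))
-6169/o(169, 1/(-123 - 124)) + c(-19)/46829 = -6169/(-2 + (1/(-123 - 124))² + 6/(-123 - 124)) - 19/46829 = -6169/(-2 + (1/(-247))² + 6/(-247)) - 19*1/46829 = -6169/(-2 + (-1/247)² + 6*(-1/247)) - 19/46829 = -6169/(-2 + 1/61009 - 6/247) - 19/46829 = -6169/(-123499/61009) - 19/46829 = -6169*(-61009/123499) - 19/46829 = 376364521/123499 - 19/46829 = 17624771807428/5783334671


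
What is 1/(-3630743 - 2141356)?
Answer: -1/5772099 ≈ -1.7325e-7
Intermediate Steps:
1/(-3630743 - 2141356) = 1/(-5772099) = -1/5772099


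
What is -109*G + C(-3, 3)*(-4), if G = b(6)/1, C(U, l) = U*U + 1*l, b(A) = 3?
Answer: -375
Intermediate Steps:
C(U, l) = l + U² (C(U, l) = U² + l = l + U²)
G = 3 (G = 3/1 = 3*1 = 3)
-109*G + C(-3, 3)*(-4) = -109*3 + (3 + (-3)²)*(-4) = -327 + (3 + 9)*(-4) = -327 + 12*(-4) = -327 - 48 = -375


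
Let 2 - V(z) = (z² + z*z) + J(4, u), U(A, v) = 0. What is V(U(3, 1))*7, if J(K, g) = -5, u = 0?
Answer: 49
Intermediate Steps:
V(z) = 7 - 2*z² (V(z) = 2 - ((z² + z*z) - 5) = 2 - ((z² + z²) - 5) = 2 - (2*z² - 5) = 2 - (-5 + 2*z²) = 2 + (5 - 2*z²) = 7 - 2*z²)
V(U(3, 1))*7 = (7 - 2*0²)*7 = (7 - 2*0)*7 = (7 + 0)*7 = 7*7 = 49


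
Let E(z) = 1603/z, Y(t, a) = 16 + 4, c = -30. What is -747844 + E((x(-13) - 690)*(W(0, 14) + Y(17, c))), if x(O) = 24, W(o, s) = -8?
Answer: -5976770851/7992 ≈ -7.4784e+5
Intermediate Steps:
Y(t, a) = 20
-747844 + E((x(-13) - 690)*(W(0, 14) + Y(17, c))) = -747844 + 1603/(((24 - 690)*(-8 + 20))) = -747844 + 1603/((-666*12)) = -747844 + 1603/(-7992) = -747844 + 1603*(-1/7992) = -747844 - 1603/7992 = -5976770851/7992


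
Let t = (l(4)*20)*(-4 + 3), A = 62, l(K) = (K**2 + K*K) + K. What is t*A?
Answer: -44640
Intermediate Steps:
l(K) = K + 2*K**2 (l(K) = (K**2 + K**2) + K = 2*K**2 + K = K + 2*K**2)
t = -720 (t = ((4*(1 + 2*4))*20)*(-4 + 3) = ((4*(1 + 8))*20)*(-1) = ((4*9)*20)*(-1) = (36*20)*(-1) = 720*(-1) = -720)
t*A = -720*62 = -44640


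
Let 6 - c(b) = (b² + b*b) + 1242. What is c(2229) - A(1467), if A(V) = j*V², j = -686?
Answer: 1466394936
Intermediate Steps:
c(b) = -1236 - 2*b² (c(b) = 6 - ((b² + b*b) + 1242) = 6 - ((b² + b²) + 1242) = 6 - (2*b² + 1242) = 6 - (1242 + 2*b²) = 6 + (-1242 - 2*b²) = -1236 - 2*b²)
A(V) = -686*V²
c(2229) - A(1467) = (-1236 - 2*2229²) - (-686)*1467² = (-1236 - 2*4968441) - (-686)*2152089 = (-1236 - 9936882) - 1*(-1476333054) = -9938118 + 1476333054 = 1466394936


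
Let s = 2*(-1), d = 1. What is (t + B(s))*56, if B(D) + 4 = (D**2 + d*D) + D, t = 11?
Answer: 392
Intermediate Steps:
s = -2
B(D) = -4 + D**2 + 2*D (B(D) = -4 + ((D**2 + 1*D) + D) = -4 + ((D**2 + D) + D) = -4 + ((D + D**2) + D) = -4 + (D**2 + 2*D) = -4 + D**2 + 2*D)
(t + B(s))*56 = (11 + (-4 + (-2)**2 + 2*(-2)))*56 = (11 + (-4 + 4 - 4))*56 = (11 - 4)*56 = 7*56 = 392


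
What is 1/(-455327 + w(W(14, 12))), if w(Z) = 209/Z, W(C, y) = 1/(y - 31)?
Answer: -1/459298 ≈ -2.1772e-6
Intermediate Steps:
W(C, y) = 1/(-31 + y)
1/(-455327 + w(W(14, 12))) = 1/(-455327 + 209/(1/(-31 + 12))) = 1/(-455327 + 209/(1/(-19))) = 1/(-455327 + 209/(-1/19)) = 1/(-455327 + 209*(-19)) = 1/(-455327 - 3971) = 1/(-459298) = -1/459298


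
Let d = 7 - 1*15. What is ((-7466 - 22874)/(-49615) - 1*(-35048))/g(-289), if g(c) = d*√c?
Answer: 86946843*I/337382 ≈ 257.71*I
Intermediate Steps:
d = -8 (d = 7 - 15 = -8)
g(c) = -8*√c
((-7466 - 22874)/(-49615) - 1*(-35048))/g(-289) = ((-7466 - 22874)/(-49615) - 1*(-35048))/((-136*I)) = (-30340*(-1/49615) + 35048)/((-136*I)) = (6068/9923 + 35048)/((-136*I)) = 347787372*(I/136)/9923 = 86946843*I/337382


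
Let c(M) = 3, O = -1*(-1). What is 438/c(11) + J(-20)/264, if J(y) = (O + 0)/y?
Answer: 770879/5280 ≈ 146.00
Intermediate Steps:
O = 1
J(y) = 1/y (J(y) = (1 + 0)/y = 1/y)
438/c(11) + J(-20)/264 = 438/3 + 1/(-20*264) = 438*(⅓) - 1/20*1/264 = 146 - 1/5280 = 770879/5280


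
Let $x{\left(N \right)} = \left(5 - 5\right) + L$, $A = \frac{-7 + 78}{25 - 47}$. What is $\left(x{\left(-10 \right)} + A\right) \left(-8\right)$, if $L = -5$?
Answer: $\frac{724}{11} \approx 65.818$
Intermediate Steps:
$A = - \frac{71}{22}$ ($A = \frac{71}{-22} = 71 \left(- \frac{1}{22}\right) = - \frac{71}{22} \approx -3.2273$)
$x{\left(N \right)} = -5$ ($x{\left(N \right)} = \left(5 - 5\right) - 5 = 0 - 5 = -5$)
$\left(x{\left(-10 \right)} + A\right) \left(-8\right) = \left(-5 - \frac{71}{22}\right) \left(-8\right) = \left(- \frac{181}{22}\right) \left(-8\right) = \frac{724}{11}$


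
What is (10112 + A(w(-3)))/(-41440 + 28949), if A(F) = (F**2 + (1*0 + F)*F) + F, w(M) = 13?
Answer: -10463/12491 ≈ -0.83764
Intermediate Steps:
A(F) = F + 2*F**2 (A(F) = (F**2 + (0 + F)*F) + F = (F**2 + F*F) + F = (F**2 + F**2) + F = 2*F**2 + F = F + 2*F**2)
(10112 + A(w(-3)))/(-41440 + 28949) = (10112 + 13*(1 + 2*13))/(-41440 + 28949) = (10112 + 13*(1 + 26))/(-12491) = (10112 + 13*27)*(-1/12491) = (10112 + 351)*(-1/12491) = 10463*(-1/12491) = -10463/12491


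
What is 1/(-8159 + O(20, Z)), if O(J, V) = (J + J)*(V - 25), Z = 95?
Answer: -1/5359 ≈ -0.00018660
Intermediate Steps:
O(J, V) = 2*J*(-25 + V) (O(J, V) = (2*J)*(-25 + V) = 2*J*(-25 + V))
1/(-8159 + O(20, Z)) = 1/(-8159 + 2*20*(-25 + 95)) = 1/(-8159 + 2*20*70) = 1/(-8159 + 2800) = 1/(-5359) = -1/5359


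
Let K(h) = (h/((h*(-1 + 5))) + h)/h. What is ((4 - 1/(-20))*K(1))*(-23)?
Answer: -1863/16 ≈ -116.44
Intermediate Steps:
K(h) = (¼ + h)/h (K(h) = (h/((h*4)) + h)/h = (h/((4*h)) + h)/h = (h*(1/(4*h)) + h)/h = (¼ + h)/h)
((4 - 1/(-20))*K(1))*(-23) = ((4 - 1/(-20))*((¼ + 1)/1))*(-23) = ((4 - 1*(-1/20))*(1*(5/4)))*(-23) = ((4 + 1/20)*(5/4))*(-23) = ((81/20)*(5/4))*(-23) = (81/16)*(-23) = -1863/16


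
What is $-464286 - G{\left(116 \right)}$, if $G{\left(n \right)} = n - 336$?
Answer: $-464066$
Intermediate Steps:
$G{\left(n \right)} = -336 + n$
$-464286 - G{\left(116 \right)} = -464286 - \left(-336 + 116\right) = -464286 - -220 = -464286 + 220 = -464066$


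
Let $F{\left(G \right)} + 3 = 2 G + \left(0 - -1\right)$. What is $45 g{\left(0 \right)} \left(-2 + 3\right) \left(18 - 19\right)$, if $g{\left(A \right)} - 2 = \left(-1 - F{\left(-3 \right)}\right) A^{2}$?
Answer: $-90$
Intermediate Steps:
$F{\left(G \right)} = -2 + 2 G$ ($F{\left(G \right)} = -3 + \left(2 G + \left(0 - -1\right)\right) = -3 + \left(2 G + \left(0 + 1\right)\right) = -3 + \left(2 G + 1\right) = -3 + \left(1 + 2 G\right) = -2 + 2 G$)
$g{\left(A \right)} = 2 + 7 A^{2}$ ($g{\left(A \right)} = 2 + \left(-1 - \left(-2 + 2 \left(-3\right)\right)\right) A^{2} = 2 + \left(-1 - \left(-2 - 6\right)\right) A^{2} = 2 + \left(-1 - -8\right) A^{2} = 2 + \left(-1 + 8\right) A^{2} = 2 + 7 A^{2}$)
$45 g{\left(0 \right)} \left(-2 + 3\right) \left(18 - 19\right) = 45 \left(2 + 7 \cdot 0^{2}\right) \left(-2 + 3\right) \left(18 - 19\right) = 45 \left(2 + 7 \cdot 0\right) 1 \left(-1\right) = 45 \left(2 + 0\right) \left(-1\right) = 45 \cdot 2 \left(-1\right) = 90 \left(-1\right) = -90$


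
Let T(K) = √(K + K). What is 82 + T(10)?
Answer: 82 + 2*√5 ≈ 86.472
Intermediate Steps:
T(K) = √2*√K (T(K) = √(2*K) = √2*√K)
82 + T(10) = 82 + √2*√10 = 82 + 2*√5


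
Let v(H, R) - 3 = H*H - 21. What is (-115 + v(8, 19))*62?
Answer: -4278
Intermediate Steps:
v(H, R) = -18 + H² (v(H, R) = 3 + (H*H - 21) = 3 + (H² - 21) = 3 + (-21 + H²) = -18 + H²)
(-115 + v(8, 19))*62 = (-115 + (-18 + 8²))*62 = (-115 + (-18 + 64))*62 = (-115 + 46)*62 = -69*62 = -4278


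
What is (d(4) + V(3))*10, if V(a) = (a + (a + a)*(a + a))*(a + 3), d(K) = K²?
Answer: 2500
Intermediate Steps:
V(a) = (3 + a)*(a + 4*a²) (V(a) = (a + (2*a)*(2*a))*(3 + a) = (a + 4*a²)*(3 + a) = (3 + a)*(a + 4*a²))
(d(4) + V(3))*10 = (4² + 3*(3 + 4*3² + 13*3))*10 = (16 + 3*(3 + 4*9 + 39))*10 = (16 + 3*(3 + 36 + 39))*10 = (16 + 3*78)*10 = (16 + 234)*10 = 250*10 = 2500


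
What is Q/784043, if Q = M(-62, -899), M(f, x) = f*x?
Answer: 55738/784043 ≈ 0.071090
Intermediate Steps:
Q = 55738 (Q = -62*(-899) = 55738)
Q/784043 = 55738/784043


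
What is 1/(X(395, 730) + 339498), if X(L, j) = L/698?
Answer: 698/236969999 ≈ 2.9455e-6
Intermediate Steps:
X(L, j) = L/698 (X(L, j) = L*(1/698) = L/698)
1/(X(395, 730) + 339498) = 1/((1/698)*395 + 339498) = 1/(395/698 + 339498) = 1/(236969999/698) = 698/236969999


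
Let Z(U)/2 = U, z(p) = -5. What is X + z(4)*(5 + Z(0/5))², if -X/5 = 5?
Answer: -150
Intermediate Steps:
X = -25 (X = -5*5 = -25)
Z(U) = 2*U
X + z(4)*(5 + Z(0/5))² = -25 - 5*(5 + 2*(0/5))² = -25 - 5*(5 + 2*(0*(⅕)))² = -25 - 5*(5 + 2*0)² = -25 - 5*(5 + 0)² = -25 - 5*5² = -25 - 5*25 = -25 - 125 = -150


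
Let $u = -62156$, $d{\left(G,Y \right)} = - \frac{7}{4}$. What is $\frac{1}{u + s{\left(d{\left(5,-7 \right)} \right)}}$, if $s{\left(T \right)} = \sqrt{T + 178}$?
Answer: $- \frac{248624}{15453472639} - \frac{2 \sqrt{705}}{15453472639} \approx -1.6092 \cdot 10^{-5}$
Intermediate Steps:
$d{\left(G,Y \right)} = - \frac{7}{4}$ ($d{\left(G,Y \right)} = \left(-7\right) \frac{1}{4} = - \frac{7}{4}$)
$s{\left(T \right)} = \sqrt{178 + T}$
$\frac{1}{u + s{\left(d{\left(5,-7 \right)} \right)}} = \frac{1}{-62156 + \sqrt{178 - \frac{7}{4}}} = \frac{1}{-62156 + \sqrt{\frac{705}{4}}} = \frac{1}{-62156 + \frac{\sqrt{705}}{2}}$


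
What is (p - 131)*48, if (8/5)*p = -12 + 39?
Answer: -5478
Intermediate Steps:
p = 135/8 (p = 5*(-12 + 39)/8 = (5/8)*27 = 135/8 ≈ 16.875)
(p - 131)*48 = (135/8 - 131)*48 = -913/8*48 = -5478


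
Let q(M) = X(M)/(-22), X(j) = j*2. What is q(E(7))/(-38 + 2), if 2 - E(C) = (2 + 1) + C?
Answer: -2/99 ≈ -0.020202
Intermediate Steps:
X(j) = 2*j
E(C) = -1 - C (E(C) = 2 - ((2 + 1) + C) = 2 - (3 + C) = 2 + (-3 - C) = -1 - C)
q(M) = -M/11 (q(M) = (2*M)/(-22) = (2*M)*(-1/22) = -M/11)
q(E(7))/(-38 + 2) = (-(-1 - 1*7)/11)/(-38 + 2) = -(-1 - 7)/11/(-36) = -1/11*(-8)*(-1/36) = (8/11)*(-1/36) = -2/99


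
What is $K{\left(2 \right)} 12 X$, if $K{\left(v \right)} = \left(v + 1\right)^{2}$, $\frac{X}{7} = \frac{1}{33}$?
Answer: $\frac{252}{11} \approx 22.909$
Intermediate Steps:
$X = \frac{7}{33} \approx 0.21212$
$K{\left(v \right)} = \left(1 + v\right)^{2}$
$K{\left(2 \right)} 12 X = \left(1 + 2\right)^{2} \cdot 12 \cdot \frac{7}{33} = 3^{2} \cdot 12 \cdot \frac{7}{33} = 9 \cdot 12 \cdot \frac{7}{33} = 108 \cdot \frac{7}{33} = \frac{252}{11}$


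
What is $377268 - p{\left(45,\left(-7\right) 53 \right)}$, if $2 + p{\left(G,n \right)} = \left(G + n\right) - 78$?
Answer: $377674$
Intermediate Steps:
$p{\left(G,n \right)} = -80 + G + n$ ($p{\left(G,n \right)} = -2 - \left(78 - G - n\right) = -2 + \left(-78 + G + n\right) = -80 + G + n$)
$377268 - p{\left(45,\left(-7\right) 53 \right)} = 377268 - \left(-80 + 45 - 371\right) = 377268 - -406 = 377268 + 406 = 377674$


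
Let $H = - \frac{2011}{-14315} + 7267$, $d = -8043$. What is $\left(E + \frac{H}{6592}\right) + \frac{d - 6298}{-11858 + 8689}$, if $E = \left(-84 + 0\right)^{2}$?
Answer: $\frac{527929126798751}{74760259280} \approx 7061.6$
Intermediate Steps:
$E = 7056$ ($E = \left(-84\right)^{2} = 7056$)
$H = \frac{104029116}{14315}$ ($H = \left(-2011\right) \left(- \frac{1}{14315}\right) + 7267 = \frac{2011}{14315} + 7267 = \frac{104029116}{14315} \approx 7267.1$)
$\left(E + \frac{H}{6592}\right) + \frac{d - 6298}{-11858 + 8689} = \left(7056 + \frac{104029116}{14315 \cdot 6592}\right) + \frac{-8043 - 6298}{-11858 + 8689} = \left(7056 + \frac{104029116}{14315} \cdot \frac{1}{6592}\right) - \frac{14341}{-3169} = \left(7056 + \frac{26007279}{23591120}\right) - - \frac{14341}{3169} = \frac{166484949999}{23591120} + \frac{14341}{3169} = \frac{527929126798751}{74760259280}$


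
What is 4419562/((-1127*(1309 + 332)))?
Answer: -631366/264201 ≈ -2.3897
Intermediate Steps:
4419562/((-1127*(1309 + 332))) = 4419562/((-1127*1641)) = 4419562/(-1849407) = 4419562*(-1/1849407) = -631366/264201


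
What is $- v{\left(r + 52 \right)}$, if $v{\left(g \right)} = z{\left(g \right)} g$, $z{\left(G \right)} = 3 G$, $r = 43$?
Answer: $-27075$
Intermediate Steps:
$v{\left(g \right)} = 3 g^{2}$ ($v{\left(g \right)} = 3 g g = 3 g^{2}$)
$- v{\left(r + 52 \right)} = - 3 \left(43 + 52\right)^{2} = - 3 \cdot 95^{2} = - 3 \cdot 9025 = \left(-1\right) 27075 = -27075$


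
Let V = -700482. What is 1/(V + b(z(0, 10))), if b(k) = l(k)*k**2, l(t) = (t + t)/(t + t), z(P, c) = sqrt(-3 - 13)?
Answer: -1/700498 ≈ -1.4276e-6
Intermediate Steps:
z(P, c) = 4*I (z(P, c) = sqrt(-16) = 4*I)
l(t) = 1 (l(t) = (2*t)/((2*t)) = (2*t)*(1/(2*t)) = 1)
b(k) = k**2 (b(k) = 1*k**2 = k**2)
1/(V + b(z(0, 10))) = 1/(-700482 + (4*I)**2) = 1/(-700482 - 16) = 1/(-700498) = -1/700498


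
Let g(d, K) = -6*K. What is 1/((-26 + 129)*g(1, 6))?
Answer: -1/3708 ≈ -0.00026969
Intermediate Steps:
1/((-26 + 129)*g(1, 6)) = 1/((-26 + 129)*(-6*6)) = 1/(103*(-36)) = 1/(-3708) = -1/3708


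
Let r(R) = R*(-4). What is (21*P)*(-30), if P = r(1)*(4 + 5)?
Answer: 22680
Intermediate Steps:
r(R) = -4*R
P = -36 (P = (-4*1)*(4 + 5) = -4*9 = -36)
(21*P)*(-30) = (21*(-36))*(-30) = -756*(-30) = 22680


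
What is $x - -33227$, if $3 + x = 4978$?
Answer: $38202$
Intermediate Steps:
$x = 4975$ ($x = -3 + 4978 = 4975$)
$x - -33227 = 4975 - -33227 = 4975 + 33227 = 38202$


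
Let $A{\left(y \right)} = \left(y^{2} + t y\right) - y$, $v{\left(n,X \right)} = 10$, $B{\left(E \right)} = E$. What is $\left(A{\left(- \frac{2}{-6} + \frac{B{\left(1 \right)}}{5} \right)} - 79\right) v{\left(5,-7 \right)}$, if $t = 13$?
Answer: $- \frac{32542}{45} \approx -723.16$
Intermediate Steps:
$A{\left(y \right)} = y^{2} + 12 y$ ($A{\left(y \right)} = \left(y^{2} + 13 y\right) - y = y^{2} + 12 y$)
$\left(A{\left(- \frac{2}{-6} + \frac{B{\left(1 \right)}}{5} \right)} - 79\right) v{\left(5,-7 \right)} = \left(\left(- \frac{2}{-6} + 1 \cdot \frac{1}{5}\right) \left(12 + \left(- \frac{2}{-6} + 1 \cdot \frac{1}{5}\right)\right) - 79\right) 10 = \left(\left(\left(-2\right) \left(- \frac{1}{6}\right) + 1 \cdot \frac{1}{5}\right) \left(12 + \left(\left(-2\right) \left(- \frac{1}{6}\right) + 1 \cdot \frac{1}{5}\right)\right) - 79\right) 10 = \left(\left(\frac{1}{3} + \frac{1}{5}\right) \left(12 + \left(\frac{1}{3} + \frac{1}{5}\right)\right) - 79\right) 10 = \left(\frac{8 \left(12 + \frac{8}{15}\right)}{15} - 79\right) 10 = \left(\frac{8}{15} \cdot \frac{188}{15} - 79\right) 10 = \left(\frac{1504}{225} - 79\right) 10 = \left(- \frac{16271}{225}\right) 10 = - \frac{32542}{45}$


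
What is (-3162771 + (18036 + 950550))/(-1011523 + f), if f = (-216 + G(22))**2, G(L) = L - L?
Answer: 2194185/964867 ≈ 2.2741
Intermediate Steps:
G(L) = 0
f = 46656 (f = (-216 + 0)**2 = (-216)**2 = 46656)
(-3162771 + (18036 + 950550))/(-1011523 + f) = (-3162771 + (18036 + 950550))/(-1011523 + 46656) = (-3162771 + 968586)/(-964867) = -2194185*(-1/964867) = 2194185/964867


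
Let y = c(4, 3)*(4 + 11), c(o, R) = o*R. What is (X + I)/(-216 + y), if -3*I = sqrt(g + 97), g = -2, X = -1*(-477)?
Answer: -53/4 + sqrt(95)/108 ≈ -13.160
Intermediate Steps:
c(o, R) = R*o
X = 477
y = 180 (y = (3*4)*(4 + 11) = 12*15 = 180)
I = -sqrt(95)/3 (I = -sqrt(-2 + 97)/3 = -sqrt(95)/3 ≈ -3.2489)
(X + I)/(-216 + y) = (477 - sqrt(95)/3)/(-216 + 180) = (477 - sqrt(95)/3)/(-36) = (477 - sqrt(95)/3)*(-1/36) = -53/4 + sqrt(95)/108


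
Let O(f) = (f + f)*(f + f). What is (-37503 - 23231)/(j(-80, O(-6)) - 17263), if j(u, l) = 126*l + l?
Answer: -60734/1025 ≈ -59.253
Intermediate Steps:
O(f) = 4*f**2 (O(f) = (2*f)*(2*f) = 4*f**2)
j(u, l) = 127*l
(-37503 - 23231)/(j(-80, O(-6)) - 17263) = (-37503 - 23231)/(127*(4*(-6)**2) - 17263) = -60734/(127*(4*36) - 17263) = -60734/(127*144 - 17263) = -60734/(18288 - 17263) = -60734/1025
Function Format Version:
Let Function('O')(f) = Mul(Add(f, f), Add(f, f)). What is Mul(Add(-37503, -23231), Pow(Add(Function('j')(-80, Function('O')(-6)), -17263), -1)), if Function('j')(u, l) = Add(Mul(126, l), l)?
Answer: Rational(-60734, 1025) ≈ -59.253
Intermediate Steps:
Function('O')(f) = Mul(4, Pow(f, 2)) (Function('O')(f) = Mul(Mul(2, f), Mul(2, f)) = Mul(4, Pow(f, 2)))
Function('j')(u, l) = Mul(127, l)
Mul(Add(-37503, -23231), Pow(Add(Function('j')(-80, Function('O')(-6)), -17263), -1)) = Mul(Add(-37503, -23231), Pow(Add(Mul(127, Mul(4, Pow(-6, 2))), -17263), -1)) = Mul(-60734, Pow(Add(Mul(127, Mul(4, 36)), -17263), -1)) = Mul(-60734, Pow(Add(Mul(127, 144), -17263), -1)) = Mul(-60734, Pow(Add(18288, -17263), -1)) = Mul(-60734, Pow(1025, -1)) = Mul(-60734, Rational(1, 1025)) = Rational(-60734, 1025)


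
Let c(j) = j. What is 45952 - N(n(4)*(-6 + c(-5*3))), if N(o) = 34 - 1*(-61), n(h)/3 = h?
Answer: 45857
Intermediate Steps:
n(h) = 3*h
N(o) = 95 (N(o) = 34 + 61 = 95)
45952 - N(n(4)*(-6 + c(-5*3))) = 45952 - 1*95 = 45952 - 95 = 45857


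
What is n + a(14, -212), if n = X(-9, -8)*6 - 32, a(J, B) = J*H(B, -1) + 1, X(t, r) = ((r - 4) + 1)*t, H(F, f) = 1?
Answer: 577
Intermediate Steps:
X(t, r) = t*(-3 + r) (X(t, r) = ((-4 + r) + 1)*t = (-3 + r)*t = t*(-3 + r))
a(J, B) = 1 + J (a(J, B) = J*1 + 1 = J + 1 = 1 + J)
n = 562 (n = -9*(-3 - 8)*6 - 32 = -9*(-11)*6 - 32 = 99*6 - 32 = 594 - 32 = 562)
n + a(14, -212) = 562 + (1 + 14) = 562 + 15 = 577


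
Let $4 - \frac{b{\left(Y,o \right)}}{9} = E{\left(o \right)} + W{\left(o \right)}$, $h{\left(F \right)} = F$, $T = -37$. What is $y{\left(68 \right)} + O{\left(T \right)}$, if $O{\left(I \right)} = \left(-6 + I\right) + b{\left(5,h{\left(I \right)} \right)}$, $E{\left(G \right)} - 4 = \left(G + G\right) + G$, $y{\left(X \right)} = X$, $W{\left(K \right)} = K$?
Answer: $1357$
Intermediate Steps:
$E{\left(G \right)} = 4 + 3 G$ ($E{\left(G \right)} = 4 + \left(\left(G + G\right) + G\right) = 4 + \left(2 G + G\right) = 4 + 3 G$)
$b{\left(Y,o \right)} = - 36 o$ ($b{\left(Y,o \right)} = 36 - 9 \left(\left(4 + 3 o\right) + o\right) = 36 - 9 \left(4 + 4 o\right) = 36 - \left(36 + 36 o\right) = - 36 o$)
$O{\left(I \right)} = -6 - 35 I$ ($O{\left(I \right)} = \left(-6 + I\right) - 36 I = -6 - 35 I$)
$y{\left(68 \right)} + O{\left(T \right)} = 68 - -1289 = 68 + \left(-6 + 1295\right) = 68 + 1289 = 1357$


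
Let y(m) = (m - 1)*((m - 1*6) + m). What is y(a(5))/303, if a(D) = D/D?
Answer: 0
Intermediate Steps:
a(D) = 1
y(m) = (-1 + m)*(-6 + 2*m) (y(m) = (-1 + m)*((m - 6) + m) = (-1 + m)*((-6 + m) + m) = (-1 + m)*(-6 + 2*m))
y(a(5))/303 = (6 - 8*1 + 2*1²)/303 = (6 - 8 + 2*1)*(1/303) = (6 - 8 + 2)*(1/303) = 0*(1/303) = 0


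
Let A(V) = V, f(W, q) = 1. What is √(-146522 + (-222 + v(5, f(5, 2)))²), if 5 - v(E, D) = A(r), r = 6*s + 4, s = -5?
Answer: I*√110041 ≈ 331.72*I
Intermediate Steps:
r = -26 (r = 6*(-5) + 4 = -30 + 4 = -26)
v(E, D) = 31 (v(E, D) = 5 - 1*(-26) = 5 + 26 = 31)
√(-146522 + (-222 + v(5, f(5, 2)))²) = √(-146522 + (-222 + 31)²) = √(-146522 + (-191)²) = √(-146522 + 36481) = √(-110041) = I*√110041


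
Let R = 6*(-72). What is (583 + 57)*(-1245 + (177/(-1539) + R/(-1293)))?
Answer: -176143866880/221103 ≈ -7.9666e+5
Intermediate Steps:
R = -432
(583 + 57)*(-1245 + (177/(-1539) + R/(-1293))) = (583 + 57)*(-1245 + (177/(-1539) - 432/(-1293))) = 640*(-1245 + (177*(-1/1539) - 432*(-1/1293))) = 640*(-1245 + (-59/513 + 144/431)) = 640*(-1245 + 48443/221103) = 640*(-275224792/221103) = -176143866880/221103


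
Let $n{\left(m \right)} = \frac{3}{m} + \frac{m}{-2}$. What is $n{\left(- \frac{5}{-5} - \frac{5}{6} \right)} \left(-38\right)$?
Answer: $- \frac{4085}{6} \approx -680.83$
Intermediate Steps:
$n{\left(m \right)} = \frac{3}{m} - \frac{m}{2}$ ($n{\left(m \right)} = \frac{3}{m} + m \left(- \frac{1}{2}\right) = \frac{3}{m} - \frac{m}{2}$)
$n{\left(- \frac{5}{-5} - \frac{5}{6} \right)} \left(-38\right) = \left(\frac{3}{- \frac{5}{-5} - \frac{5}{6}} - \frac{- \frac{5}{-5} - \frac{5}{6}}{2}\right) \left(-38\right) = \left(\frac{3}{\left(-5\right) \left(- \frac{1}{5}\right) - \frac{5}{6}} - \frac{\left(-5\right) \left(- \frac{1}{5}\right) - \frac{5}{6}}{2}\right) \left(-38\right) = \left(\frac{3}{1 - \frac{5}{6}} - \frac{1 - \frac{5}{6}}{2}\right) \left(-38\right) = \left(3 \frac{1}{\frac{1}{6}} - \frac{1}{12}\right) \left(-38\right) = \left(3 \cdot 6 - \frac{1}{12}\right) \left(-38\right) = \left(18 - \frac{1}{12}\right) \left(-38\right) = \frac{215}{12} \left(-38\right) = - \frac{4085}{6}$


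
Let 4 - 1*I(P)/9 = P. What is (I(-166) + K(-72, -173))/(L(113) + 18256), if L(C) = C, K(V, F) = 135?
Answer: 185/2041 ≈ 0.090642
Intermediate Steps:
I(P) = 36 - 9*P
(I(-166) + K(-72, -173))/(L(113) + 18256) = ((36 - 9*(-166)) + 135)/(113 + 18256) = ((36 + 1494) + 135)/18369 = (1530 + 135)*(1/18369) = 1665*(1/18369) = 185/2041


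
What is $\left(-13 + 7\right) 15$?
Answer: $-90$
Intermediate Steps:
$\left(-13 + 7\right) 15 = \left(-6\right) 15 = -90$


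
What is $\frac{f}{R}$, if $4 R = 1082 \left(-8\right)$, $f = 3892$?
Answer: $- \frac{973}{541} \approx -1.7985$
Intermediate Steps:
$R = -2164$ ($R = \frac{1082 \left(-8\right)}{4} = \frac{1}{4} \left(-8656\right) = -2164$)
$\frac{f}{R} = \frac{3892}{-2164} = 3892 \left(- \frac{1}{2164}\right) = - \frac{973}{541}$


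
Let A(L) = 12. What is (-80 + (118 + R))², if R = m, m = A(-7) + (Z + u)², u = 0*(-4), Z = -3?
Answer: 3481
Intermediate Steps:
u = 0
m = 21 (m = 12 + (-3 + 0)² = 12 + (-3)² = 12 + 9 = 21)
R = 21
(-80 + (118 + R))² = (-80 + (118 + 21))² = (-80 + 139)² = 59² = 3481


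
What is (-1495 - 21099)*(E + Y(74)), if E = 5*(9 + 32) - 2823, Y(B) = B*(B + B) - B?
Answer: -186626440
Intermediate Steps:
Y(B) = -B + 2*B**2 (Y(B) = B*(2*B) - B = 2*B**2 - B = -B + 2*B**2)
E = -2618 (E = 5*41 - 2823 = 205 - 2823 = -2618)
(-1495 - 21099)*(E + Y(74)) = (-1495 - 21099)*(-2618 + 74*(-1 + 2*74)) = -22594*(-2618 + 74*(-1 + 148)) = -22594*(-2618 + 74*147) = -22594*(-2618 + 10878) = -22594*8260 = -186626440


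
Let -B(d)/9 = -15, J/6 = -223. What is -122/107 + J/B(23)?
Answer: -53212/4815 ≈ -11.051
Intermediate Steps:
J = -1338 (J = 6*(-223) = -1338)
B(d) = 135 (B(d) = -9*(-15) = 135)
-122/107 + J/B(23) = -122/107 - 1338/135 = -122*1/107 - 1338*1/135 = -122/107 - 446/45 = -53212/4815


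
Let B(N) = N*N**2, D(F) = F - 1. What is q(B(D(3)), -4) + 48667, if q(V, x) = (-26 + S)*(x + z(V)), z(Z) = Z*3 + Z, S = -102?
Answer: 45083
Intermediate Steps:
D(F) = -1 + F
B(N) = N**3
z(Z) = 4*Z (z(Z) = 3*Z + Z = 4*Z)
q(V, x) = -512*V - 128*x (q(V, x) = (-26 - 102)*(x + 4*V) = -128*(x + 4*V) = -512*V - 128*x)
q(B(D(3)), -4) + 48667 = (-512*(-1 + 3)**3 - 128*(-4)) + 48667 = (-512*2**3 + 512) + 48667 = (-512*8 + 512) + 48667 = (-4096 + 512) + 48667 = -3584 + 48667 = 45083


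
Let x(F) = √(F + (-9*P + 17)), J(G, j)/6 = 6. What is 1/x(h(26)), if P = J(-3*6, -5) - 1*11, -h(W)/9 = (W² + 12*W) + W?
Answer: -I*√9334/9334 ≈ -0.010351*I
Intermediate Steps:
J(G, j) = 36 (J(G, j) = 6*6 = 36)
h(W) = -117*W - 9*W² (h(W) = -9*((W² + 12*W) + W) = -9*(W² + 13*W) = -117*W - 9*W²)
P = 25 (P = 36 - 1*11 = 36 - 11 = 25)
x(F) = √(-208 + F) (x(F) = √(F + (-9*25 + 17)) = √(F + (-225 + 17)) = √(F - 208) = √(-208 + F))
1/x(h(26)) = 1/(√(-208 - 9*26*(13 + 26))) = 1/(√(-208 - 9*26*39)) = 1/(√(-208 - 9126)) = 1/(√(-9334)) = 1/(I*√9334) = -I*√9334/9334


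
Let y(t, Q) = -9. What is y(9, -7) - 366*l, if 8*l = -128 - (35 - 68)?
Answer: 17349/4 ≈ 4337.3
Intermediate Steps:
l = -95/8 (l = (-128 - (35 - 68))/8 = (-128 - 1*(-33))/8 = (-128 + 33)/8 = (⅛)*(-95) = -95/8 ≈ -11.875)
y(9, -7) - 366*l = -9 - 366*(-95/8) = -9 + 17385/4 = 17349/4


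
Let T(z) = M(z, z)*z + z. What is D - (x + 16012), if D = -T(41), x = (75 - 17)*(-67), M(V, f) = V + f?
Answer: -15529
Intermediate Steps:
T(z) = z + 2*z² (T(z) = (z + z)*z + z = (2*z)*z + z = 2*z² + z = z + 2*z²)
x = -3886 (x = 58*(-67) = -3886)
D = -3403 (D = -41*(1 + 2*41) = -41*(1 + 82) = -41*83 = -1*3403 = -3403)
D - (x + 16012) = -3403 - (-3886 + 16012) = -3403 - 1*12126 = -3403 - 12126 = -15529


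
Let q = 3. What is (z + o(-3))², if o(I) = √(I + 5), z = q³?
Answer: (27 + √2)² ≈ 807.37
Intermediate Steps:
z = 27 (z = 3³ = 27)
o(I) = √(5 + I)
(z + o(-3))² = (27 + √(5 - 3))² = (27 + √2)²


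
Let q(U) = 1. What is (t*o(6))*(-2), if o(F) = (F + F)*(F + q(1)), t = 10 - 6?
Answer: -672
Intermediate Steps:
t = 4
o(F) = 2*F*(1 + F) (o(F) = (F + F)*(F + 1) = (2*F)*(1 + F) = 2*F*(1 + F))
(t*o(6))*(-2) = (4*(2*6*(1 + 6)))*(-2) = (4*(2*6*7))*(-2) = (4*84)*(-2) = 336*(-2) = -672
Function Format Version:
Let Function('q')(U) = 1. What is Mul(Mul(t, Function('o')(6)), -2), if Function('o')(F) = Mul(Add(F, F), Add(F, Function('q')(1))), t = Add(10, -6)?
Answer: -672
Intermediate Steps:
t = 4
Function('o')(F) = Mul(2, F, Add(1, F)) (Function('o')(F) = Mul(Add(F, F), Add(F, 1)) = Mul(Mul(2, F), Add(1, F)) = Mul(2, F, Add(1, F)))
Mul(Mul(t, Function('o')(6)), -2) = Mul(Mul(4, Mul(2, 6, Add(1, 6))), -2) = Mul(Mul(4, Mul(2, 6, 7)), -2) = Mul(Mul(4, 84), -2) = Mul(336, -2) = -672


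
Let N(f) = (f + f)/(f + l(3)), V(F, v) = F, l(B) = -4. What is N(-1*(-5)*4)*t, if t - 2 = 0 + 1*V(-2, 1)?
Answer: 0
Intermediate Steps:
N(f) = 2*f/(-4 + f) (N(f) = (f + f)/(f - 4) = (2*f)/(-4 + f) = 2*f/(-4 + f))
t = 0 (t = 2 + (0 + 1*(-2)) = 2 + (0 - 2) = 2 - 2 = 0)
N(-1*(-5)*4)*t = (2*(-1*(-5)*4)/(-4 - 1*(-5)*4))*0 = (2*(5*4)/(-4 + 5*4))*0 = (2*20/(-4 + 20))*0 = (2*20/16)*0 = (2*20*(1/16))*0 = (5/2)*0 = 0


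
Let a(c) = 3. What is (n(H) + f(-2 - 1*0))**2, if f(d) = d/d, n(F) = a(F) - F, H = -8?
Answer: 144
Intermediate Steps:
n(F) = 3 - F
f(d) = 1
(n(H) + f(-2 - 1*0))**2 = ((3 - 1*(-8)) + 1)**2 = ((3 + 8) + 1)**2 = (11 + 1)**2 = 12**2 = 144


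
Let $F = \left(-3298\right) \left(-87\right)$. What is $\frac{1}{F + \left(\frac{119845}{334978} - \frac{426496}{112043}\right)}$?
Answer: $\frac{37531940054}{10768759992950251} \approx 3.4853 \cdot 10^{-6}$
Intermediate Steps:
$F = 286926$
$\frac{1}{F + \left(\frac{119845}{334978} - \frac{426496}{112043}\right)} = \frac{1}{286926 + \left(\frac{119845}{334978} - \frac{426496}{112043}\right)} = \frac{1}{286926 - \frac{129438983753}{37531940054}} = \frac{1}{\frac{10768759992950251}{37531940054}} = \frac{37531940054}{10768759992950251}$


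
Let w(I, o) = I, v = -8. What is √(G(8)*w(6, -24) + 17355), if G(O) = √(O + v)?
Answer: √17355 ≈ 131.74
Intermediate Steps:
G(O) = √(-8 + O) (G(O) = √(O - 8) = √(-8 + O))
√(G(8)*w(6, -24) + 17355) = √(√(-8 + 8)*6 + 17355) = √(√0*6 + 17355) = √(0*6 + 17355) = √(0 + 17355) = √17355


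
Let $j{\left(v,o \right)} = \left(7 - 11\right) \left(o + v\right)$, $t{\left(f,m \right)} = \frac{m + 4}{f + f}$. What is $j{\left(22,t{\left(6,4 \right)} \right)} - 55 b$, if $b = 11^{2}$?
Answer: $- \frac{20237}{3} \approx -6745.7$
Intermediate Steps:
$t{\left(f,m \right)} = \frac{4 + m}{2 f}$
$b = 121$
$j{\left(v,o \right)} = - 4 o - 4 v$ ($j{\left(v,o \right)} = - 4 \left(o + v\right) = - 4 o - 4 v$)
$j{\left(22,t{\left(6,4 \right)} \right)} - 55 b = \left(- 4 \frac{4 + 4}{2 \cdot 6} - 88\right) - 6655 = \left(- 4 \cdot \frac{1}{2} \cdot \frac{1}{6} \cdot 8 - 88\right) - 6655 = \left(\left(-4\right) \frac{2}{3} - 88\right) - 6655 = \left(- \frac{8}{3} - 88\right) - 6655 = - \frac{272}{3} - 6655 = - \frac{20237}{3}$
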